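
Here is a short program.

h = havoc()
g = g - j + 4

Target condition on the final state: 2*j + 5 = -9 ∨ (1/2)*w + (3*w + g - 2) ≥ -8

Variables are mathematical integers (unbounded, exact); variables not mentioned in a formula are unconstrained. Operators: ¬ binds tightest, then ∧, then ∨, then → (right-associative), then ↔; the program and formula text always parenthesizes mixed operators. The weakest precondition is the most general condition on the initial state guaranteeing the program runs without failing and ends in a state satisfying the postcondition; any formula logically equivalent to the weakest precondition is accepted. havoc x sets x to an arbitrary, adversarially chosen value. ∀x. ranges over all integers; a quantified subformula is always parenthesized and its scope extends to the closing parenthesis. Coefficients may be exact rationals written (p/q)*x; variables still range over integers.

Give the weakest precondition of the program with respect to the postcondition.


Working backward. After the program, the postcondition 2*j + 5 = -9 ∨ (1/2)*w + (3*w + g - 2) ≥ -8 must hold; in canonical form it is 2*j = -14 ∨ g + (7/2)*w ≥ -6.
Before g := g - j + 4: 2*j = -14 ∨ g + (7/2)*w ≥ j - 10
Before havoc h: 2*j = -14 ∨ g + (7/2)*w ≥ j - 10
Answer: WP = 2*j = -14 ∨ g + (7/2)*w ≥ j - 10


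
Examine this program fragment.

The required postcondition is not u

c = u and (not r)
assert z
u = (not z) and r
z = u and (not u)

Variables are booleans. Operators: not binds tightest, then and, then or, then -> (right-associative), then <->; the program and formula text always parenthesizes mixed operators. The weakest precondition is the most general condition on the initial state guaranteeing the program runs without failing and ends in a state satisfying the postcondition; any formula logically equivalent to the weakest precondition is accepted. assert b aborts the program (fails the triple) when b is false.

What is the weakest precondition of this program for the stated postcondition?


Working backward. After the program, not u must hold.
Before z := u and (not u): not u
Before u := (not z) and r: not ((not z) and r)
Before assert z: z and (not ((not z) and r))
Before c := u and (not r): z and (not ((not z) and r))
Answer: WP = z and (not ((not z) and r))


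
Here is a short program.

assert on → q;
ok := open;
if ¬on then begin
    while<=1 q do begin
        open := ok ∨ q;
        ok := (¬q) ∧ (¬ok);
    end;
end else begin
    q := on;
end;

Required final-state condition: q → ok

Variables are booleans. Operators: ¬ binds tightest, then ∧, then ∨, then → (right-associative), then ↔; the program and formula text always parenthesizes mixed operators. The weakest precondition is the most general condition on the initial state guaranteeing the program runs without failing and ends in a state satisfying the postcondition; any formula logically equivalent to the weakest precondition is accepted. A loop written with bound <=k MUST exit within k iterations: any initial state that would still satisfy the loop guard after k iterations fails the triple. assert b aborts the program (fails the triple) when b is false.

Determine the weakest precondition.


Working backward. After the program, q → ok must hold.
Then branch requires (q → ((¬q) ∧ (q → ((¬q) ∧ (¬ok))))) ∧ ((¬q) → (q → ok)); else branch requires on → ok.
Before the if: ((¬on) → ((q → ((¬q) ∧ (q → ((¬q) ∧ (¬ok))))) ∧ ((¬q) → (q → ok)))) ∧ (on → (on → ok))
Before ok := open: ((¬on) → ((q → ((¬q) ∧ (q → ((¬q) ∧ (¬open))))) ∧ ((¬q) → (q → open)))) ∧ (on → (on → open))
Before assert on → q: (on → q) ∧ ((¬on) → ((q → ((¬q) ∧ (q → ((¬q) ∧ (¬open))))) ∧ ((¬q) → (q → open)))) ∧ (on → (on → open))
Answer: WP = (on → q) ∧ ((¬on) → ((q → ((¬q) ∧ (q → ((¬q) ∧ (¬open))))) ∧ ((¬q) → (q → open)))) ∧ (on → (on → open))


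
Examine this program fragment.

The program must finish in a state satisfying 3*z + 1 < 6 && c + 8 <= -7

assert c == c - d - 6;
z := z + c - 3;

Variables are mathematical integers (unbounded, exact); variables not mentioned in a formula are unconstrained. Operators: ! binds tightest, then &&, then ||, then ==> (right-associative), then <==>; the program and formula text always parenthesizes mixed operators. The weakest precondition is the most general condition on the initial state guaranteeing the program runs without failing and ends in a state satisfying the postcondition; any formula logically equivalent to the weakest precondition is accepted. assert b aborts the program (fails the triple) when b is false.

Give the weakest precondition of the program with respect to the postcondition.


Working backward. After the program, the postcondition 3*z + 1 < 6 && c + 8 <= -7 must hold; in canonical form it is 3*z < 5 && c <= -15.
Before z := z + c - 3: 3*c + 3*z < 14 && c <= -15
Before assert c == c - d - 6: d == -6 && 3*c + 3*z < 14 && c <= -15
Answer: WP = d == -6 && 3*c + 3*z < 14 && c <= -15


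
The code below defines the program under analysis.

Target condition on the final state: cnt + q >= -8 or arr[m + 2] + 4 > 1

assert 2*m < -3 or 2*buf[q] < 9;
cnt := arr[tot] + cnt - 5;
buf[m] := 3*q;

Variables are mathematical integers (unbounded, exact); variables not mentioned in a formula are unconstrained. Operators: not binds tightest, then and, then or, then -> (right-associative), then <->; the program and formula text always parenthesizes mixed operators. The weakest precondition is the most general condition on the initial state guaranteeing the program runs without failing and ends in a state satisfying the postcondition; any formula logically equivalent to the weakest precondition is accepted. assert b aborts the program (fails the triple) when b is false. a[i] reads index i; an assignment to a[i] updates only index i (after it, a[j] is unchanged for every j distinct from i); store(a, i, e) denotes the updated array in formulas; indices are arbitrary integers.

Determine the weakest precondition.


Working backward. After the program, the postcondition cnt + q >= -8 or arr[m + 2] + 4 > 1 must hold; in canonical form it is cnt + q >= -8 or arr[m + 2] > -3.
Before buf[m] := 3*q: cnt + q >= -8 or arr[m + 2] > -3
Before cnt := arr[tot] + cnt - 5: arr[tot] + cnt + q >= -3 or arr[m + 2] > -3
Before assert 2*m < -3 or 2*buf[q] < 9: (2*m < -3 or 2*buf[q] < 9) and (arr[tot] + cnt + q >= -3 or arr[m + 2] > -3)
Answer: WP = (2*m < -3 or 2*buf[q] < 9) and (arr[tot] + cnt + q >= -3 or arr[m + 2] > -3)


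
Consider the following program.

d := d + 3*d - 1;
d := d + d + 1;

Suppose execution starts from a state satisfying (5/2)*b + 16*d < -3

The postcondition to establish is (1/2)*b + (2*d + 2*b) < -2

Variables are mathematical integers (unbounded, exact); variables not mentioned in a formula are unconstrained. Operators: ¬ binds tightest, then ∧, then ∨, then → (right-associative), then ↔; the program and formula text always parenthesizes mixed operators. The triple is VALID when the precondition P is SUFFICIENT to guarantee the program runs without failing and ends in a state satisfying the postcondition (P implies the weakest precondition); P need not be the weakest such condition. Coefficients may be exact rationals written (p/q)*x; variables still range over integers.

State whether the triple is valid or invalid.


Working backward. After the program, the postcondition (1/2)*b + (2*d + 2*b) < -2 must hold; in canonical form it is (5/2)*b + 2*d < -2.
Before d := d + d + 1: (5/2)*b + 4*d < -4
Before d := d + 3*d - 1: (5/2)*b + 16*d < 0
The weakest precondition is (5/2)*b + 16*d < 0.
Check whether (5/2)*b + 16*d < -3 implies it.
Every state satisfying the precondition satisfies the weakest precondition: the implication holds.
Answer: valid


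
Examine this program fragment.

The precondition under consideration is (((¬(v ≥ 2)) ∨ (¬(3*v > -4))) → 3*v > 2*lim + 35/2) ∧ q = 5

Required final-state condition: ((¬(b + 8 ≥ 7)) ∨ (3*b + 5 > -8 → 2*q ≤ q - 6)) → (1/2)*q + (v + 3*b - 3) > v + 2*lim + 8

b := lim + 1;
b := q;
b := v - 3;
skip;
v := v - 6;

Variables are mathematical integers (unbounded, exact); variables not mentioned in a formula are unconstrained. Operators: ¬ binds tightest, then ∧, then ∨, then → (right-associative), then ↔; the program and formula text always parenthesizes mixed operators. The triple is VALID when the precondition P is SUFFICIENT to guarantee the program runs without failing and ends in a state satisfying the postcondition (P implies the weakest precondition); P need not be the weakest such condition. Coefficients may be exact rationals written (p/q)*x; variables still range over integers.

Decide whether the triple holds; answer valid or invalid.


Working backward. After the program, the postcondition ((¬(b + 8 ≥ 7)) ∨ (3*b + 5 > -8 → 2*q ≤ q - 6)) → (1/2)*q + (v + 3*b - 3) > v + 2*lim + 8 must hold; in canonical form it is ((¬(b ≥ -1)) ∨ (3*b > -13 → q ≤ -6)) → 3*b + (1/2)*q > 2*lim + 11.
Before v := v - 6: ((¬(b ≥ -1)) ∨ (3*b > -13 → q ≤ -6)) → 3*b + (1/2)*q > 2*lim + 11
Before skip: ((¬(b ≥ -1)) ∨ (3*b > -13 → q ≤ -6)) → 3*b + (1/2)*q > 2*lim + 11
Before b := v - 3: ((¬(v ≥ 2)) ∨ (3*v > -4 → q ≤ -6)) → (1/2)*q + 3*v > 2*lim + 20
Before b := q: ((¬(v ≥ 2)) ∨ (3*v > -4 → q ≤ -6)) → (1/2)*q + 3*v > 2*lim + 20
Before b := lim + 1: ((¬(v ≥ 2)) ∨ (3*v > -4 → q ≤ -6)) → (1/2)*q + 3*v > 2*lim + 20
The weakest precondition is ((¬(v ≥ 2)) ∨ (3*v > -4 → q ≤ -6)) → (1/2)*q + 3*v > 2*lim + 20.
Check whether (((¬(v ≥ 2)) ∨ (¬(3*v > -4))) → 3*v > 2*lim + 35/2) ∧ q = 5 implies it.
Every state satisfying the precondition satisfies the weakest precondition: the implication holds.
Answer: valid


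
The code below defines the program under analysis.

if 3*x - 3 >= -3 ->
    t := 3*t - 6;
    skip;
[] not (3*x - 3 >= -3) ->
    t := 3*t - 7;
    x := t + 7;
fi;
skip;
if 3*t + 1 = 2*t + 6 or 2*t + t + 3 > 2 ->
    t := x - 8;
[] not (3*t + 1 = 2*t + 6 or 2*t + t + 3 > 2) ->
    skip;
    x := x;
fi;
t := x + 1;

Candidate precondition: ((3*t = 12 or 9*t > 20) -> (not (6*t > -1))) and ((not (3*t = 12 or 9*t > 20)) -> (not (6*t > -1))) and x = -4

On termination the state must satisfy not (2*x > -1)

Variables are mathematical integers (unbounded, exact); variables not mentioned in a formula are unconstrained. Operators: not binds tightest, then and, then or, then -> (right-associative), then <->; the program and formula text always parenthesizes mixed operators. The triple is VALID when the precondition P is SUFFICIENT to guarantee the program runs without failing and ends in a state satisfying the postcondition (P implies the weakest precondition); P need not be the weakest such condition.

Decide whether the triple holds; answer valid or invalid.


Working backward. After the program, not (2*x > -1) must hold.
Before t := x + 1: not (2*x > -1)
Then branch requires not (2*x > -1); else branch requires not (2*x > -1).
Before the if: ((t = 5 or 3*t > -1) -> (not (2*x > -1))) and ((not (t = 5 or 3*t > -1)) -> (not (2*x > -1)))
Before skip: ((t = 5 or 3*t > -1) -> (not (2*x > -1))) and ((not (t = 5 or 3*t > -1)) -> (not (2*x > -1)))
Then branch requires ((3*t = 11 or 9*t > 17) -> (not (2*x > -1))) and ((not (3*t = 11 or 9*t > 17)) -> (not (2*x > -1))); else branch requires ((3*t = 12 or 9*t > 20) -> (not (6*t > -1))) and ((not (3*t = 12 or 9*t > 20)) -> (not (6*t > -1))).
Before the if: (3*x >= 0 -> (((3*t = 11 or 9*t > 17) -> (not (2*x > -1))) and ((not (3*t = 11 or 9*t > 17)) -> (not (2*x > -1))))) and ((not (3*x >= 0)) -> (((3*t = 12 or 9*t > 20) -> (not (6*t > -1))) and ((not (3*t = 12 or 9*t > 20)) -> (not (6*t > -1)))))
The weakest precondition is (3*x >= 0 -> (((3*t = 11 or 9*t > 17) -> (not (2*x > -1))) and ((not (3*t = 11 or 9*t > 17)) -> (not (2*x > -1))))) and ((not (3*x >= 0)) -> (((3*t = 12 or 9*t > 20) -> (not (6*t > -1))) and ((not (3*t = 12 or 9*t > 20)) -> (not (6*t > -1))))).
Check whether ((3*t = 12 or 9*t > 20) -> (not (6*t > -1))) and ((not (3*t = 12 or 9*t > 20)) -> (not (6*t > -1))) and x = -4 implies it.
Every state satisfying the precondition satisfies the weakest precondition: the implication holds.
Answer: valid


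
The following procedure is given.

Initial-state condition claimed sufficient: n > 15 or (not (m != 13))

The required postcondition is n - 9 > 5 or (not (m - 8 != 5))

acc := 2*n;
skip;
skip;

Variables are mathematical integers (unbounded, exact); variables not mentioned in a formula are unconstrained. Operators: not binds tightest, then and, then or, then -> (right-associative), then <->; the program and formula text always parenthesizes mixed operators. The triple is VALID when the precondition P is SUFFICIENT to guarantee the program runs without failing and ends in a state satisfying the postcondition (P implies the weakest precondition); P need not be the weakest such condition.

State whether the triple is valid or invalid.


Working backward. After the program, the postcondition n - 9 > 5 or (not (m - 8 != 5)) must hold; in canonical form it is n > 14 or (not (m != 13)).
Before skip: n > 14 or (not (m != 13))
Before skip: n > 14 or (not (m != 13))
Before acc := 2*n: n > 14 or (not (m != 13))
The weakest precondition is n > 14 or (not (m != 13)).
Check whether n > 15 or (not (m != 13)) implies it.
Every state satisfying the precondition satisfies the weakest precondition: the implication holds.
Answer: valid


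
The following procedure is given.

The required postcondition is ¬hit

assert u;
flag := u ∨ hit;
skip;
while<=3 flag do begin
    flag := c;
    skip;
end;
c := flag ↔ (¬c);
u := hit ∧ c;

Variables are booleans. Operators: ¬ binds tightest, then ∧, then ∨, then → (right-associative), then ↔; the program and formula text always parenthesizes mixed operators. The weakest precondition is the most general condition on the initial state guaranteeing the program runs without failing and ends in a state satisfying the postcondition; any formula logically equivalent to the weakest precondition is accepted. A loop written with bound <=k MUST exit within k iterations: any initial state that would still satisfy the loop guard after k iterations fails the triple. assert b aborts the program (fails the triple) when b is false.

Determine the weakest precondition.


Working backward. After the program, ¬hit must hold.
Before u := hit ∧ c: ¬hit
Before c := flag ↔ (¬c): ¬hit
Before the loop (bound <=3), unroll the exhaustion recursion (WP_0 = exit-now case; WP_j = one more guarded iteration, up to j = 3):
  WP_0: (¬flag) ∧ (¬hit)
  WP_1: (flag → ((¬c) ∧ (¬hit))) ∧ ((¬flag) → (¬hit))
  WP_2: (flag → ((c → ((¬c) ∧ (¬hit))) ∧ ((¬c) → (¬hit)))) ∧ ((¬flag) → (¬hit))
  WP_3: (flag → ((c → ((c → ((¬c) ∧ (¬hit))) ∧ ((¬c) → (¬hit)))) ∧ ((¬c) → (¬hit)))) ∧ ((¬flag) → (¬hit))
So before the loop: (flag → ((c → ((c → ((¬c) ∧ (¬hit))) ∧ ((¬c) → (¬hit)))) ∧ ((¬c) → (¬hit)))) ∧ ((¬flag) → (¬hit))
Before skip: (flag → ((c → ((c → ((¬c) ∧ (¬hit))) ∧ ((¬c) → (¬hit)))) ∧ ((¬c) → (¬hit)))) ∧ ((¬flag) → (¬hit))
Before flag := u ∨ hit: ((u ∨ hit) → ((c → ((c → ((¬c) ∧ (¬hit))) ∧ ((¬c) → (¬hit)))) ∧ ((¬c) → (¬hit)))) ∧ ((¬(u ∨ hit)) → (¬hit))
Before assert u: u ∧ ((u ∨ hit) → ((c → ((c → ((¬c) ∧ (¬hit))) ∧ ((¬c) → (¬hit)))) ∧ ((¬c) → (¬hit)))) ∧ ((¬(u ∨ hit)) → (¬hit))
Answer: WP = u ∧ ((u ∨ hit) → ((c → ((c → ((¬c) ∧ (¬hit))) ∧ ((¬c) → (¬hit)))) ∧ ((¬c) → (¬hit)))) ∧ ((¬(u ∨ hit)) → (¬hit))


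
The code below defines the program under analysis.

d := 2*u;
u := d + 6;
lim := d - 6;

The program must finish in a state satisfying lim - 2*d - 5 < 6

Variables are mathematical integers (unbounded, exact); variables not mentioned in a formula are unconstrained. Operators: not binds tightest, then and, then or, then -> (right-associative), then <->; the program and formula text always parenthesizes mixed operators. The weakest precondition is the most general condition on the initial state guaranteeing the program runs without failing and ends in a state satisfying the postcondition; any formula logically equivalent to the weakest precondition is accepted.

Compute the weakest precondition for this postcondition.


Working backward. After the program, the postcondition lim - 2*d - 5 < 6 must hold; in canonical form it is lim < 2*d + 11.
Before lim := d - 6: d > -17
Before u := d + 6: d > -17
Before d := 2*u: 2*u > -17
Answer: WP = 2*u > -17


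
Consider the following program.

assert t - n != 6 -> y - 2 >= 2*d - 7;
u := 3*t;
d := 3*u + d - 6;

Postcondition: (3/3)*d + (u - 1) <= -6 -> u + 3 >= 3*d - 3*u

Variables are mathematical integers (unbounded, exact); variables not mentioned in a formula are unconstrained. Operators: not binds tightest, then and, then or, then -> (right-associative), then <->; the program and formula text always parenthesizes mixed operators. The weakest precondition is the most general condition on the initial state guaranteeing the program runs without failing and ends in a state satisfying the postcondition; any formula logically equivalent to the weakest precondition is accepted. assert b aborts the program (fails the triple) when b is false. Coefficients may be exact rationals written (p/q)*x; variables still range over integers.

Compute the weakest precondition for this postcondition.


Working backward. After the program, the postcondition (3/3)*d + (u - 1) <= -6 -> u + 3 >= 3*d - 3*u must hold; in canonical form it is d + u <= -5 -> 4*u >= 3*d - 3.
Before d := 3*u + d - 6: d + 4*u <= 1 -> 3*d + 5*u <= 21
Before u := 3*t: d + 12*t <= 1 -> 3*d + 15*t <= 21
Before assert t - n != 6 -> y - 2 >= 2*d - 7: (t != n + 6 -> y >= 2*d - 5) and (d + 12*t <= 1 -> 3*d + 15*t <= 21)
Answer: WP = (t != n + 6 -> y >= 2*d - 5) and (d + 12*t <= 1 -> 3*d + 15*t <= 21)


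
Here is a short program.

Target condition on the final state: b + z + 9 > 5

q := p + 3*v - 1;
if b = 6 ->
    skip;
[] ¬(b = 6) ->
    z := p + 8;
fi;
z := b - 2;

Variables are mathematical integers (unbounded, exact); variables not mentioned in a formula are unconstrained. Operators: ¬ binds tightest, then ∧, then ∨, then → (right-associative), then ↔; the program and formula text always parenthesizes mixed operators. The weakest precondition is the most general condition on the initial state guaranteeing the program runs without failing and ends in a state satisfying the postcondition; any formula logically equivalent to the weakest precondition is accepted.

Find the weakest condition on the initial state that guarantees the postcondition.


Working backward. After the program, the postcondition b + z + 9 > 5 must hold; in canonical form it is b + z > -4.
Before z := b - 2: 2*b > -2
Then branch requires 2*b > -2; else branch requires 2*b > -2.
Before the if: (b = 6 → 2*b > -2) ∧ ((¬(b = 6)) → 2*b > -2)
Before q := p + 3*v - 1: (b = 6 → 2*b > -2) ∧ ((¬(b = 6)) → 2*b > -2)
Answer: WP = (b = 6 → 2*b > -2) ∧ ((¬(b = 6)) → 2*b > -2)


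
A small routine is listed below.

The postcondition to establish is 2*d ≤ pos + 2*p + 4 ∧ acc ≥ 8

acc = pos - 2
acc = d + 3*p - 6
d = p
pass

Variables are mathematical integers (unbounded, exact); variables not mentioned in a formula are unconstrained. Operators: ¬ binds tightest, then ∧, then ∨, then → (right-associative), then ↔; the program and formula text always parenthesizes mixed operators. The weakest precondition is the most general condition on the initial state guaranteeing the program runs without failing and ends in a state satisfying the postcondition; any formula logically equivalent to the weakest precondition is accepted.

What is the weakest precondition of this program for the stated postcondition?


Working backward. After the program, the postcondition 2*d ≤ pos + 2*p + 4 ∧ acc ≥ 8 must hold; in canonical form it is 2*d ≤ 2*p + pos + 4 ∧ acc ≥ 8.
Before skip: 2*d ≤ 2*p + pos + 4 ∧ acc ≥ 8
Before d := p: pos ≥ -4 ∧ acc ≥ 8
Before acc := d + 3*p - 6: pos ≥ -4 ∧ d + 3*p ≥ 14
Before acc := pos - 2: pos ≥ -4 ∧ d + 3*p ≥ 14
Answer: WP = pos ≥ -4 ∧ d + 3*p ≥ 14


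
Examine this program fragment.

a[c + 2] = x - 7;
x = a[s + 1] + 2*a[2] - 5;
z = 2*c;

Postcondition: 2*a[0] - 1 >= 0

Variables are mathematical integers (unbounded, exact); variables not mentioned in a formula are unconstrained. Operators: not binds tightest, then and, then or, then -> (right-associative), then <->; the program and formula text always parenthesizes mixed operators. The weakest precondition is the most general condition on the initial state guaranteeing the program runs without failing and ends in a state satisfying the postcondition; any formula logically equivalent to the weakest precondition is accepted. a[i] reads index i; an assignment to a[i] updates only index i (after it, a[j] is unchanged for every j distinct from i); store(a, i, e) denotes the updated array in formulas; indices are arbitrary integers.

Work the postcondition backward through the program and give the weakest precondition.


Working backward. After the program, the postcondition 2*a[0] - 1 >= 0 must hold; in canonical form it is 2*a[0] >= 1.
Before z := 2*c: 2*a[0] >= 1
Before x := a[s + 1] + 2*a[2] - 5: 2*a[0] >= 1
Before a[c + 2] := x - 7: 2*store(a, c + 2, x - 7)[0] >= 1
Answer: WP = 2*store(a, c + 2, x - 7)[0] >= 1


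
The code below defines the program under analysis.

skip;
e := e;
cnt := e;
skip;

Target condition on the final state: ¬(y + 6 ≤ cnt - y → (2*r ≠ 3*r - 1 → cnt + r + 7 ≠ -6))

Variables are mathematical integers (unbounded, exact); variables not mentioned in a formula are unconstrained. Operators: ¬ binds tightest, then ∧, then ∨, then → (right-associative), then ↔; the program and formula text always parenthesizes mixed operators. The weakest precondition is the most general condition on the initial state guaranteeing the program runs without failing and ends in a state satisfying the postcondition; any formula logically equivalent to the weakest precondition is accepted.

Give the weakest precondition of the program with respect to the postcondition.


Working backward. After the program, the postcondition ¬(y + 6 ≤ cnt - y → (2*r ≠ 3*r - 1 → cnt + r + 7 ≠ -6)) must hold; in canonical form it is ¬(2*y ≤ cnt - 6 → (r ≠ 1 → cnt + r ≠ -13)).
Before skip: ¬(2*y ≤ cnt - 6 → (r ≠ 1 → cnt + r ≠ -13))
Before cnt := e: ¬(2*y ≤ e - 6 → (r ≠ 1 → e + r ≠ -13))
Before e := e: ¬(2*y ≤ e - 6 → (r ≠ 1 → e + r ≠ -13))
Before skip: ¬(2*y ≤ e - 6 → (r ≠ 1 → e + r ≠ -13))
Answer: WP = ¬(2*y ≤ e - 6 → (r ≠ 1 → e + r ≠ -13))


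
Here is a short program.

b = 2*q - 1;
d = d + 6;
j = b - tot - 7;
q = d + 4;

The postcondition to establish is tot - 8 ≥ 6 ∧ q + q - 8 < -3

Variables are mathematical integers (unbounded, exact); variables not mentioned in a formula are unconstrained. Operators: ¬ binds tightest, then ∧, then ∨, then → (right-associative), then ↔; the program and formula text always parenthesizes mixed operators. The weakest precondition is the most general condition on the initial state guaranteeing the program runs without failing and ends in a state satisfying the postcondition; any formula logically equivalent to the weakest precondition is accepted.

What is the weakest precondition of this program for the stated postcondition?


Working backward. After the program, the postcondition tot - 8 ≥ 6 ∧ q + q - 8 < -3 must hold; in canonical form it is tot ≥ 14 ∧ 2*q < 5.
Before q := d + 4: tot ≥ 14 ∧ 2*d < -3
Before j := b - tot - 7: tot ≥ 14 ∧ 2*d < -3
Before d := d + 6: tot ≥ 14 ∧ 2*d < -15
Before b := 2*q - 1: tot ≥ 14 ∧ 2*d < -15
Answer: WP = tot ≥ 14 ∧ 2*d < -15


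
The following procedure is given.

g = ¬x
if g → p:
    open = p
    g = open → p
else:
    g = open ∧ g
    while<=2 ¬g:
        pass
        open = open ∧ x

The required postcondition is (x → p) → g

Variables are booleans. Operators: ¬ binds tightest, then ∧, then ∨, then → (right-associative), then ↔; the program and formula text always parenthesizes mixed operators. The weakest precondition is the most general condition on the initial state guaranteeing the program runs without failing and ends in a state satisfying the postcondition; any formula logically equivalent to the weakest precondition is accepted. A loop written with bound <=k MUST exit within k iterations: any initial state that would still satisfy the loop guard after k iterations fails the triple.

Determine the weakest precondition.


Working backward. After the program, (x → p) → g must hold.
Then branch requires true; else branch requires ((¬(open ∧ g)) → (((¬(open ∧ g)) → (open ∧ g ∧ ((x → p) → (open ∧ g)))) ∧ ((open ∧ g) → ((x → p) → (open ∧ g))))) ∧ ((open ∧ g) → ((x → p) → (open ∧ g))).
Before the if: (¬(g → p)) → (((¬(open ∧ g)) → (((¬(open ∧ g)) → (open ∧ g ∧ ((x → p) → (open ∧ g)))) ∧ ((open ∧ g) → ((x → p) → (open ∧ g))))) ∧ ((open ∧ g) → ((x → p) → (open ∧ g))))
Before g := ¬x: (¬((¬x) → p)) → (((¬(open ∧ (¬x))) → (((¬(open ∧ (¬x))) → (open ∧ (¬x) ∧ ((x → p) → (open ∧ (¬x))))) ∧ ((open ∧ (¬x)) → ((x → p) → (open ∧ (¬x)))))) ∧ ((open ∧ (¬x)) → ((x → p) → (open ∧ (¬x)))))
Answer: WP = (¬((¬x) → p)) → (((¬(open ∧ (¬x))) → (((¬(open ∧ (¬x))) → (open ∧ (¬x) ∧ ((x → p) → (open ∧ (¬x))))) ∧ ((open ∧ (¬x)) → ((x → p) → (open ∧ (¬x)))))) ∧ ((open ∧ (¬x)) → ((x → p) → (open ∧ (¬x)))))


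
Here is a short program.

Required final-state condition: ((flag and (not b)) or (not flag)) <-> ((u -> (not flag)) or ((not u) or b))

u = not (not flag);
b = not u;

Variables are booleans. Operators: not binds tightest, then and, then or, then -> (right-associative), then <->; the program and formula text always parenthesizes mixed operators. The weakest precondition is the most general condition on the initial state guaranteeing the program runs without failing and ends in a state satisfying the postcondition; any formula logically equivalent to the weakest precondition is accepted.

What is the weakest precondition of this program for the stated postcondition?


Working backward. After the program, the postcondition ((flag and (not b)) or (not flag)) <-> ((u -> (not flag)) or ((not u) or b)) must hold; in canonical form it is ((flag and (not b)) or (not flag)) <-> ((u -> (not flag)) or (not u) or b).
Before b := not u: ((flag and u) or (not flag)) <-> ((u -> (not flag)) or (not u))
Before u := not (not flag): (flag -> (not flag)) or (not flag)
Answer: WP = (flag -> (not flag)) or (not flag)


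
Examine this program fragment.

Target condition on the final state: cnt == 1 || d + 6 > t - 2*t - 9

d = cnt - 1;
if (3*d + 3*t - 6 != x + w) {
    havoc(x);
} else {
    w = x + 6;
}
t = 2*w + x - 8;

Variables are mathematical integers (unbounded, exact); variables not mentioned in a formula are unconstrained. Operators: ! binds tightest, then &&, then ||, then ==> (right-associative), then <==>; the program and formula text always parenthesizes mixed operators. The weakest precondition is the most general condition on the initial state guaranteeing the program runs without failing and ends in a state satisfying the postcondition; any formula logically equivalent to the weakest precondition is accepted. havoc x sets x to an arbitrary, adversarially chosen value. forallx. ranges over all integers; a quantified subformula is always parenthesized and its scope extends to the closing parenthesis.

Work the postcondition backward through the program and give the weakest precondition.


Working backward. After the program, the postcondition cnt == 1 || d + 6 > t - 2*t - 9 must hold; in canonical form it is cnt == 1 || d + t > -15.
Before t := 2*w + x - 8: cnt == 1 || d + 2*w + x > -7
Then branch requires forall x_1. (cnt == 1 || d + 2*w + x_1 > -7); else branch requires cnt == 1 || d + 3*x > -19.
Before the if: (3*d + 3*t != w + x + 6 ==> (forall x_1. (cnt == 1 || d + 2*w + x_1 > -7))) && ((!(3*d + 3*t != w + x + 6)) ==> (cnt == 1 || d + 3*x > -19))
Before d := cnt - 1: (3*cnt + 3*t != w + x + 9 ==> (forall x_1. (cnt == 1 || cnt + 2*w + x_1 > -6))) && ((!(3*cnt + 3*t != w + x + 9)) ==> (cnt == 1 || cnt + 3*x > -18))
Answer: WP = (3*cnt + 3*t != w + x + 9 ==> (forall x_1. (cnt == 1 || cnt + 2*w + x_1 > -6))) && ((!(3*cnt + 3*t != w + x + 9)) ==> (cnt == 1 || cnt + 3*x > -18))


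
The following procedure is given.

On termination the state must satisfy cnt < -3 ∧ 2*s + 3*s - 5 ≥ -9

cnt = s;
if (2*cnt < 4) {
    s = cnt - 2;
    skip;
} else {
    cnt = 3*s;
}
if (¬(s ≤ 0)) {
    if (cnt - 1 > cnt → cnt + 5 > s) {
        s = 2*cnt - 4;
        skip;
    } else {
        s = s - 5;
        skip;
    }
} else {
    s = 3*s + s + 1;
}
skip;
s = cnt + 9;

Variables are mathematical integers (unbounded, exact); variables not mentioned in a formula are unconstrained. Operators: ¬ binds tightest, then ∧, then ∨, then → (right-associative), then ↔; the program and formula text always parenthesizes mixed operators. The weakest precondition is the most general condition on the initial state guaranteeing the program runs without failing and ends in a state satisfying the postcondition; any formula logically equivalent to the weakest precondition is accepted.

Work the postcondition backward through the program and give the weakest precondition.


Working backward. After the program, the postcondition cnt < -3 ∧ 2*s + 3*s - 5 ≥ -9 must hold; in canonical form it is cnt < -3 ∧ 5*s ≥ -4.
Before s := cnt + 9: cnt < -3 ∧ 5*cnt ≥ -49
Before skip: cnt < -3 ∧ 5*cnt ≥ -49
Then branch requires cnt < -3 ∧ 5*cnt ≥ -49; else branch requires cnt < -3 ∧ 5*cnt ≥ -49.
Before the if: ((¬(s ≤ 0)) → (cnt < -3 ∧ 5*cnt ≥ -49)) ∧ (s ≤ 0 → (cnt < -3 ∧ 5*cnt ≥ -49))
Then branch requires ((¬(cnt ≤ 2)) → (cnt < -3 ∧ 5*cnt ≥ -49)) ∧ (cnt ≤ 2 → (cnt < -3 ∧ 5*cnt ≥ -49)); else branch requires ((¬(s ≤ 0)) → (3*s < -3 ∧ 15*s ≥ -49)) ∧ (s ≤ 0 → (3*s < -3 ∧ 15*s ≥ -49)).
Before the if: (2*cnt < 4 → (((¬(cnt ≤ 2)) → (cnt < -3 ∧ 5*cnt ≥ -49)) ∧ (cnt ≤ 2 → (cnt < -3 ∧ 5*cnt ≥ -49)))) ∧ ((¬(2*cnt < 4)) → (((¬(s ≤ 0)) → (3*s < -3 ∧ 15*s ≥ -49)) ∧ (s ≤ 0 → (3*s < -3 ∧ 15*s ≥ -49))))
Before cnt := s: (2*s < 4 → (((¬(s ≤ 2)) → (s < -3 ∧ 5*s ≥ -49)) ∧ (s ≤ 2 → (s < -3 ∧ 5*s ≥ -49)))) ∧ ((¬(2*s < 4)) → (((¬(s ≤ 0)) → (3*s < -3 ∧ 15*s ≥ -49)) ∧ (s ≤ 0 → (3*s < -3 ∧ 15*s ≥ -49))))
Answer: WP = (2*s < 4 → (((¬(s ≤ 2)) → (s < -3 ∧ 5*s ≥ -49)) ∧ (s ≤ 2 → (s < -3 ∧ 5*s ≥ -49)))) ∧ ((¬(2*s < 4)) → (((¬(s ≤ 0)) → (3*s < -3 ∧ 15*s ≥ -49)) ∧ (s ≤ 0 → (3*s < -3 ∧ 15*s ≥ -49))))


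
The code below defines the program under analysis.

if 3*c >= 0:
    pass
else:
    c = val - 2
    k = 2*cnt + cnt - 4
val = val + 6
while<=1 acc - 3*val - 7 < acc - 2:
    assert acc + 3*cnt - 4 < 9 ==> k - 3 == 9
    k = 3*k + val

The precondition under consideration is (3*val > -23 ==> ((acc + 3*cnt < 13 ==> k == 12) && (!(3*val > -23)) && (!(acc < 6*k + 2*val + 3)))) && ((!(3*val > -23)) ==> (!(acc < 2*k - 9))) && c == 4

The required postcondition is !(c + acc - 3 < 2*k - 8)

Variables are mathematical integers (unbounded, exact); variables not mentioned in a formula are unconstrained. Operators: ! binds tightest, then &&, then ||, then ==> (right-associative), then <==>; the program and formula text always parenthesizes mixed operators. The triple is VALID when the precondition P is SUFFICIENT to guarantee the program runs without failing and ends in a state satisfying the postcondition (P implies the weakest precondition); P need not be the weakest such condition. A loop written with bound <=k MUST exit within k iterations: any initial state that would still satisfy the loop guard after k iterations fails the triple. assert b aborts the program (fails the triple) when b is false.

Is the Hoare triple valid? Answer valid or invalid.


Working backward. After the program, the postcondition !(c + acc - 3 < 2*k - 8) must hold; in canonical form it is !(acc + c < 2*k - 5).
Before the loop (bound <=1), unroll the exhaustion recursion (WP_0 = exit-now case; WP_j = one more guarded iteration, up to j = 1):
  WP_0: (!(3*val > -5)) && (!(acc + c < 2*k - 5))
  WP_1: (3*val > -5 ==> ((acc + 3*cnt < 13 ==> k == 12) && (!(3*val > -5)) && (!(acc + c < 6*k + 2*val - 5)))) && ((!(3*val > -5)) ==> (!(acc + c < 2*k - 5)))
So before the loop: (3*val > -5 ==> ((acc + 3*cnt < 13 ==> k == 12) && (!(3*val > -5)) && (!(acc + c < 6*k + 2*val - 5)))) && ((!(3*val > -5)) ==> (!(acc + c < 2*k - 5)))
Before val := val + 6: (3*val > -23 ==> ((acc + 3*cnt < 13 ==> k == 12) && (!(3*val > -23)) && (!(acc + c < 6*k + 2*val + 7)))) && ((!(3*val > -23)) ==> (!(acc + c < 2*k - 5)))
Then branch requires (3*val > -23 ==> ((acc + 3*cnt < 13 ==> k == 12) && (!(3*val > -23)) && (!(acc + c < 6*k + 2*val + 7)))) && ((!(3*val > -23)) ==> (!(acc + c < 2*k - 5))); else branch requires (3*val > -23 ==> ((acc + 3*cnt < 13 ==> 3*cnt == 16) && (!(3*val > -23)) && (!(acc < 18*cnt + val - 15)))) && ((!(3*val > -23)) ==> (!(acc + val < 6*cnt - 11))).
Before the if: (3*c >= 0 ==> ((3*val > -23 ==> ((acc + 3*cnt < 13 ==> k == 12) && (!(3*val > -23)) && (!(acc + c < 6*k + 2*val + 7)))) && ((!(3*val > -23)) ==> (!(acc + c < 2*k - 5))))) && ((!(3*c >= 0)) ==> ((3*val > -23 ==> ((acc + 3*cnt < 13 ==> 3*cnt == 16) && (!(3*val > -23)) && (!(acc < 18*cnt + val - 15)))) && ((!(3*val > -23)) ==> (!(acc + val < 6*cnt - 11)))))
The weakest precondition is (3*c >= 0 ==> ((3*val > -23 ==> ((acc + 3*cnt < 13 ==> k == 12) && (!(3*val > -23)) && (!(acc + c < 6*k + 2*val + 7)))) && ((!(3*val > -23)) ==> (!(acc + c < 2*k - 5))))) && ((!(3*c >= 0)) ==> ((3*val > -23 ==> ((acc + 3*cnt < 13 ==> 3*cnt == 16) && (!(3*val > -23)) && (!(acc < 18*cnt + val - 15)))) && ((!(3*val > -23)) ==> (!(acc + val < 6*cnt - 11))))).
Check whether (3*val > -23 ==> ((acc + 3*cnt < 13 ==> k == 12) && (!(3*val > -23)) && (!(acc < 6*k + 2*val + 3)))) && ((!(3*val > -23)) ==> (!(acc < 2*k - 9))) && c == 4 implies it.
Every state satisfying the precondition satisfies the weakest precondition: the implication holds.
Answer: valid


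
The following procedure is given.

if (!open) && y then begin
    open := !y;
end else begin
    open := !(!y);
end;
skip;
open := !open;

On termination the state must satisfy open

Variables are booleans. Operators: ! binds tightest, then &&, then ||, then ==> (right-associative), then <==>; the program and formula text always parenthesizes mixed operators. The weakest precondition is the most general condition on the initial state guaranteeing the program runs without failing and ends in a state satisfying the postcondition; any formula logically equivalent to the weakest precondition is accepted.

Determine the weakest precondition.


Working backward. After the program, open must hold.
Before open := !open: !open
Before skip: !open
Then branch requires y; else branch requires !y.
Before the if: (((!open) && y) ==> y) && ((!((!open) && y)) ==> (!y))
Answer: WP = (((!open) && y) ==> y) && ((!((!open) && y)) ==> (!y))


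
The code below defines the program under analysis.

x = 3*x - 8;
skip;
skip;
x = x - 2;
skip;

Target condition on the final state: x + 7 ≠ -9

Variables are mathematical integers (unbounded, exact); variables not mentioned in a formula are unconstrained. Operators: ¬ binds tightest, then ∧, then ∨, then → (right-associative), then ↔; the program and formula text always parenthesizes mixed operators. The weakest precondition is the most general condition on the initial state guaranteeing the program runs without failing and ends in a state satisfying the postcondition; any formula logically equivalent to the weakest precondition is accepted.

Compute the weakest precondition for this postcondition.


Working backward. After the program, the postcondition x + 7 ≠ -9 must hold; in canonical form it is x ≠ -16.
Before skip: x ≠ -16
Before x := x - 2: x ≠ -14
Before skip: x ≠ -14
Before skip: x ≠ -14
Before x := 3*x - 8: 3*x ≠ -6
Answer: WP = 3*x ≠ -6


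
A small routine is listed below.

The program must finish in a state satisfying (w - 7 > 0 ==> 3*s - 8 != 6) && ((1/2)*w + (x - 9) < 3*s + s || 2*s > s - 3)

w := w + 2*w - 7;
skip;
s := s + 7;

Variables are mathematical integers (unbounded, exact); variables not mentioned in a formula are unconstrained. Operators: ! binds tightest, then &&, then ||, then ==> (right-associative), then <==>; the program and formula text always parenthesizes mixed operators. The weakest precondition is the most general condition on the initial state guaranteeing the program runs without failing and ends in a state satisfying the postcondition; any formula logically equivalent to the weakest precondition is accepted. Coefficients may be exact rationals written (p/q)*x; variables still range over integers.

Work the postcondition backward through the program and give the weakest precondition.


Working backward. After the program, the postcondition (w - 7 > 0 ==> 3*s - 8 != 6) && ((1/2)*w + (x - 9) < 3*s + s || 2*s > s - 3) must hold; in canonical form it is (w > 7 ==> 3*s != 14) && ((1/2)*w + x < 4*s + 9 || s > -3).
Before s := s + 7: (w > 7 ==> 3*s != -7) && ((1/2)*w + x < 4*s + 37 || s > -10)
Before skip: (w > 7 ==> 3*s != -7) && ((1/2)*w + x < 4*s + 37 || s > -10)
Before w := w + 2*w - 7: (3*w > 14 ==> 3*s != -7) && ((3/2)*w + x < 4*s + 81/2 || s > -10)
Answer: WP = (3*w > 14 ==> 3*s != -7) && ((3/2)*w + x < 4*s + 81/2 || s > -10)


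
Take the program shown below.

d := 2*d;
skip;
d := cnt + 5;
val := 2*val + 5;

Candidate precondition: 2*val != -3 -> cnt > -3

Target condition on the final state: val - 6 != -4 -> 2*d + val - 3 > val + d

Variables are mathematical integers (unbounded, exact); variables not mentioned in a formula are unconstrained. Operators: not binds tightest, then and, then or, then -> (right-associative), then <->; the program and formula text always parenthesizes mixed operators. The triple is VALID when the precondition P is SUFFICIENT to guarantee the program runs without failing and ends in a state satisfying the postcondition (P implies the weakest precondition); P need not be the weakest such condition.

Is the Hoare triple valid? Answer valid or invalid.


Working backward. After the program, the postcondition val - 6 != -4 -> 2*d + val - 3 > val + d must hold; in canonical form it is val != 2 -> d > 3.
Before val := 2*val + 5: 2*val != -3 -> d > 3
Before d := cnt + 5: 2*val != -3 -> cnt > -2
Before skip: 2*val != -3 -> cnt > -2
Before d := 2*d: 2*val != -3 -> cnt > -2
The weakest precondition is 2*val != -3 -> cnt > -2.
Check whether 2*val != -3 -> cnt > -3 implies it.
Countermodel: at the initial state cnt = -2, val = 0, the precondition holds but the weakest precondition fails.
Answer: invalid


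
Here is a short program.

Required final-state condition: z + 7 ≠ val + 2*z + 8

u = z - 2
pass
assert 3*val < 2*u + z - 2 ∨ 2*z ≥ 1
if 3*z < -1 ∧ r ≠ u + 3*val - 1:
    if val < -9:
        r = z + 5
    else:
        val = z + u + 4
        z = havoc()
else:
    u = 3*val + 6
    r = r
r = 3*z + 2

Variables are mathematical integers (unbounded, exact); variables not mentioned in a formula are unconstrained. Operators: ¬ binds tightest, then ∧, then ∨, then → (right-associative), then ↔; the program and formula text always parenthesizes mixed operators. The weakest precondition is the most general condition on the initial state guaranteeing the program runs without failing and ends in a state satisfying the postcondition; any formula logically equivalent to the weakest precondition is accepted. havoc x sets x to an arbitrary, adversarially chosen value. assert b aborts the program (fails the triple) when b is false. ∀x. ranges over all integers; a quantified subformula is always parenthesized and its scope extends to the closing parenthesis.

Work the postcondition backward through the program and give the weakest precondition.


Working backward. After the program, the postcondition z + 7 ≠ val + 2*z + 8 must hold; in canonical form it is val + z ≠ -1.
Before r := 3*z + 2: val + z ≠ -1
Then branch requires (val < -9 → val + z ≠ -1) ∧ ((¬(val < -9)) → (∀z_1. u + z + z_1 ≠ -5)); else branch requires val + z ≠ -1.
Before the if: ((3*z < -1 ∧ r ≠ u + 3*val - 1) → ((val < -9 → val + z ≠ -1) ∧ ((¬(val < -9)) → (∀z_1. u + z + z_1 ≠ -5)))) ∧ ((¬(3*z < -1 ∧ r ≠ u + 3*val - 1)) → val + z ≠ -1)
Before assert 3*val < 2*u + z - 2 ∨ 2*z ≥ 1: (3*val < 2*u + z - 2 ∨ 2*z ≥ 1) ∧ ((3*z < -1 ∧ r ≠ u + 3*val - 1) → ((val < -9 → val + z ≠ -1) ∧ ((¬(val < -9)) → (∀z_1. u + z + z_1 ≠ -5)))) ∧ ((¬(3*z < -1 ∧ r ≠ u + 3*val - 1)) → val + z ≠ -1)
Before skip: (3*val < 2*u + z - 2 ∨ 2*z ≥ 1) ∧ ((3*z < -1 ∧ r ≠ u + 3*val - 1) → ((val < -9 → val + z ≠ -1) ∧ ((¬(val < -9)) → (∀z_1. u + z + z_1 ≠ -5)))) ∧ ((¬(3*z < -1 ∧ r ≠ u + 3*val - 1)) → val + z ≠ -1)
Before u := z - 2: (3*val < 3*z - 6 ∨ 2*z ≥ 1) ∧ ((3*z < -1 ∧ r ≠ 3*val + z - 3) → ((val < -9 → val + z ≠ -1) ∧ ((¬(val < -9)) → (∀z_1. 2*z + z_1 ≠ -3)))) ∧ ((¬(3*z < -1 ∧ r ≠ 3*val + z - 3)) → val + z ≠ -1)
Answer: WP = (3*val < 3*z - 6 ∨ 2*z ≥ 1) ∧ ((3*z < -1 ∧ r ≠ 3*val + z - 3) → ((val < -9 → val + z ≠ -1) ∧ ((¬(val < -9)) → (∀z_1. 2*z + z_1 ≠ -3)))) ∧ ((¬(3*z < -1 ∧ r ≠ 3*val + z - 3)) → val + z ≠ -1)
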